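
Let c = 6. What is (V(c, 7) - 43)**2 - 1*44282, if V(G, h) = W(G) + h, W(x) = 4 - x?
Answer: -42838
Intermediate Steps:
V(G, h) = 4 + h - G (V(G, h) = (4 - G) + h = 4 + h - G)
(V(c, 7) - 43)**2 - 1*44282 = ((4 + 7 - 1*6) - 43)**2 - 1*44282 = ((4 + 7 - 6) - 43)**2 - 44282 = (5 - 43)**2 - 44282 = (-38)**2 - 44282 = 1444 - 44282 = -42838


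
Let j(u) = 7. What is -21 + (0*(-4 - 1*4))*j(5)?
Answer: -21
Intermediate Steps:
-21 + (0*(-4 - 1*4))*j(5) = -21 + (0*(-4 - 1*4))*7 = -21 + (0*(-4 - 4))*7 = -21 + (0*(-8))*7 = -21 + 0*7 = -21 + 0 = -21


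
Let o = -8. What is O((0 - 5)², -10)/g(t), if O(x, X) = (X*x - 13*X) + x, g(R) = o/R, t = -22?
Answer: -1045/4 ≈ -261.25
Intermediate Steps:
g(R) = -8/R
O(x, X) = x - 13*X + X*x (O(x, X) = (-13*X + X*x) + x = x - 13*X + X*x)
O((0 - 5)², -10)/g(t) = ((0 - 5)² - 13*(-10) - 10*(0 - 5)²)/((-8/(-22))) = ((-5)² + 130 - 10*(-5)²)/((-8*(-1/22))) = (25 + 130 - 10*25)/(4/11) = (25 + 130 - 250)*(11/4) = -95*11/4 = -1045/4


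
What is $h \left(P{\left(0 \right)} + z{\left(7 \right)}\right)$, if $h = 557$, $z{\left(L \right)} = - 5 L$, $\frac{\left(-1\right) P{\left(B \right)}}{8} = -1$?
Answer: $-15039$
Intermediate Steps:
$P{\left(B \right)} = 8$ ($P{\left(B \right)} = \left(-8\right) \left(-1\right) = 8$)
$h \left(P{\left(0 \right)} + z{\left(7 \right)}\right) = 557 \left(8 - 35\right) = 557 \left(-27\right) = -15039$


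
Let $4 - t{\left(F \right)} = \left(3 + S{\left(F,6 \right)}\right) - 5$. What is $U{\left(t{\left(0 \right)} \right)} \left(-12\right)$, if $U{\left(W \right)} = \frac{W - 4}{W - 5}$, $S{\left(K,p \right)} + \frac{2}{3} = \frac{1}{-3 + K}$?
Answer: $-18$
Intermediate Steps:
$S{\left(K,p \right)} = - \frac{2}{3} + \frac{1}{-3 + K}$
$t{\left(F \right)} = 6 - \frac{9 - 2 F}{3 \left(-3 + F\right)}$ ($t{\left(F \right)} = 4 - \left(\left(3 + \frac{9 - 2 F}{3 \left(-3 + F\right)}\right) - 5\right) = 4 - \left(-2 + \frac{9 - 2 F}{3 \left(-3 + F\right)}\right) = 6 - \frac{9 - 2 F}{3 \left(-3 + F\right)}$)
$U{\left(W \right)} = \frac{-4 + W}{-5 + W}$
$U{\left(t{\left(0 \right)} \right)} \left(-12\right) = \frac{-4 + \frac{-63 + 20 \cdot 0}{3 \left(-3 + 0\right)}}{-5 + \frac{-63 + 20 \cdot 0}{3 \left(-3 + 0\right)}} \left(-12\right) = \frac{-4 + \frac{-63 + 0}{3 \left(-3\right)}}{-5 + \frac{-63 + 0}{3 \left(-3\right)}} \left(-12\right) = \frac{-4 + \frac{1}{3} \left(- \frac{1}{3}\right) \left(-63\right)}{-5 + \frac{1}{3} \left(- \frac{1}{3}\right) \left(-63\right)} \left(-12\right) = \frac{-4 + 7}{-5 + 7} \left(-12\right) = \frac{1}{2} \cdot 3 \left(-12\right) = \frac{3}{2} \left(-12\right) = -18$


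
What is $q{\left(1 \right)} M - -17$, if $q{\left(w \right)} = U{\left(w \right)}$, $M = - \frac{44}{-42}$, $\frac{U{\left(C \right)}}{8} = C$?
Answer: $\frac{533}{21} \approx 25.381$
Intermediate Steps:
$U{\left(C \right)} = 8 C$
$M = \frac{22}{21}$ ($M = \left(-44\right) \left(- \frac{1}{42}\right) = \frac{22}{21} \approx 1.0476$)
$q{\left(w \right)} = 8 w$
$q{\left(1 \right)} M - -17 = 8 \cdot 1 \cdot \frac{22}{21} - -17 = 8 \cdot \frac{22}{21} + 17 = \frac{176}{21} + 17 = \frac{533}{21}$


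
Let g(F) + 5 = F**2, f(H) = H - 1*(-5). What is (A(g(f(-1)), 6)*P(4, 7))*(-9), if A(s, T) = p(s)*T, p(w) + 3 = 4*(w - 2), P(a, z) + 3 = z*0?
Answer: 5346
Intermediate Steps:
P(a, z) = -3 (P(a, z) = -3 + z*0 = -3 + 0 = -3)
p(w) = -11 + 4*w (p(w) = -3 + 4*(w - 2) = -3 + 4*(-2 + w) = -3 + (-8 + 4*w) = -11 + 4*w)
f(H) = 5 + H (f(H) = H + 5 = 5 + H)
g(F) = -5 + F**2
A(s, T) = T*(-11 + 4*s) (A(s, T) = (-11 + 4*s)*T = T*(-11 + 4*s))
(A(g(f(-1)), 6)*P(4, 7))*(-9) = ((6*(-11 + 4*(-5 + (5 - 1)**2)))*(-3))*(-9) = ((6*(-11 + 4*(-5 + 4**2)))*(-3))*(-9) = ((6*(-11 + 4*(-5 + 16)))*(-3))*(-9) = ((6*(-11 + 4*11))*(-3))*(-9) = ((6*(-11 + 44))*(-3))*(-9) = ((6*33)*(-3))*(-9) = (198*(-3))*(-9) = -594*(-9) = 5346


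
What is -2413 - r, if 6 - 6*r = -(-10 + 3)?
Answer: -14477/6 ≈ -2412.8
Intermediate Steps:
r = -1/6 (r = 1 - (-1)*(-10 + 3)/6 = 1 - (-1)*(-7)/6 = 1 - 1/6*7 = 1 - 7/6 = -1/6 ≈ -0.16667)
-2413 - r = -2413 - 1*(-1/6) = -2413 + 1/6 = -14477/6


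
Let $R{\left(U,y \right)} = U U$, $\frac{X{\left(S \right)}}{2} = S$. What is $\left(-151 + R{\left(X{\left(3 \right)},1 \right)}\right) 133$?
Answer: $-15295$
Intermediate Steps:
$X{\left(S \right)} = 2 S$
$R{\left(U,y \right)} = U^{2}$
$\left(-151 + R{\left(X{\left(3 \right)},1 \right)}\right) 133 = \left(-151 + \left(2 \cdot 3\right)^{2}\right) 133 = \left(-151 + 6^{2}\right) 133 = \left(-151 + 36\right) 133 = \left(-115\right) 133 = -15295$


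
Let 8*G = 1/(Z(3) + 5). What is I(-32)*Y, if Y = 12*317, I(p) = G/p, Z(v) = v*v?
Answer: -951/896 ≈ -1.0614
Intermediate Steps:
Z(v) = v**2
G = 1/112 (G = 1/(8*(3**2 + 5)) = 1/(8*(9 + 5)) = (1/8)/14 = (1/8)*(1/14) = 1/112 ≈ 0.0089286)
I(p) = 1/(112*p)
Y = 3804
I(-32)*Y = ((1/112)/(-32))*3804 = ((1/112)*(-1/32))*3804 = -1/3584*3804 = -951/896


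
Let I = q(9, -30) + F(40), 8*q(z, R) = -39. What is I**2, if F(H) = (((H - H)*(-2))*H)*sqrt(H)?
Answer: 1521/64 ≈ 23.766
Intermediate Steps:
q(z, R) = -39/8 (q(z, R) = (1/8)*(-39) = -39/8)
F(H) = 0 (F(H) = ((0*(-2))*H)*sqrt(H) = (0*H)*sqrt(H) = 0*sqrt(H) = 0)
I = -39/8 (I = -39/8 + 0 = -39/8 ≈ -4.8750)
I**2 = (-39/8)**2 = 1521/64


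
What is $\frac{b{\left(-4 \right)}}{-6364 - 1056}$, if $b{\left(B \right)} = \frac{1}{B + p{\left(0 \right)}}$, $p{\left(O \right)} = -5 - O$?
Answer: $\frac{1}{66780} \approx 1.4975 \cdot 10^{-5}$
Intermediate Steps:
$b{\left(B \right)} = \frac{1}{-5 + B}$ ($b{\left(B \right)} = \frac{1}{B - 5} = \frac{1}{-5 + B}$)
$\frac{b{\left(-4 \right)}}{-6364 - 1056} = \frac{1}{\left(-6364 - 1056\right) \left(-5 - 4\right)} = \frac{1}{\left(-7420\right) \left(-9\right)} = \left(- \frac{1}{7420}\right) \left(- \frac{1}{9}\right) = \frac{1}{66780}$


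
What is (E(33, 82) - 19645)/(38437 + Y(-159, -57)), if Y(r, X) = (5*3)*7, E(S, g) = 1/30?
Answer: -589349/1156260 ≈ -0.50970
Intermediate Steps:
E(S, g) = 1/30
Y(r, X) = 105 (Y(r, X) = 15*7 = 105)
(E(33, 82) - 19645)/(38437 + Y(-159, -57)) = (1/30 - 19645)/(38437 + 105) = -589349/30/38542 = -589349/30*1/38542 = -589349/1156260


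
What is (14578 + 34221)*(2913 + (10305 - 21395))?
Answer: -399029423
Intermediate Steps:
(14578 + 34221)*(2913 + (10305 - 21395)) = 48799*(2913 - 11090) = 48799*(-8177) = -399029423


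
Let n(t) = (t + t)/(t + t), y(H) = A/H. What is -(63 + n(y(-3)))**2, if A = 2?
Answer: -4096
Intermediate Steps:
y(H) = 2/H
n(t) = 1 (n(t) = (2*t)/((2*t)) = (2*t)*(1/(2*t)) = 1)
-(63 + n(y(-3)))**2 = -(63 + 1)**2 = -1*64**2 = -1*4096 = -4096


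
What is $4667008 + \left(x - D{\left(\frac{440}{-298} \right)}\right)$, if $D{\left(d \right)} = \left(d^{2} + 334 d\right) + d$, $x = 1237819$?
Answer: $\frac{131103997127}{22201} \approx 5.9053 \cdot 10^{6}$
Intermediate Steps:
$D{\left(d \right)} = d^{2} + 335 d$
$4667008 + \left(x - D{\left(\frac{440}{-298} \right)}\right) = 4667008 + \left(1237819 - \frac{440}{-298} \left(335 + \frac{440}{-298}\right)\right) = 4667008 + \left(1237819 - 440 \left(- \frac{1}{298}\right) \left(335 + 440 \left(- \frac{1}{298}\right)\right)\right) = 4667008 + \left(1237819 - - \frac{220 \left(335 - \frac{220}{149}\right)}{149}\right) = 4667008 + \left(1237819 - \left(- \frac{220}{149}\right) \frac{49695}{149}\right) = 4667008 + \left(1237819 - - \frac{10932900}{22201}\right) = 4667008 + \left(1237819 + \frac{10932900}{22201}\right) = 4667008 + \frac{27491752519}{22201} = \frac{131103997127}{22201}$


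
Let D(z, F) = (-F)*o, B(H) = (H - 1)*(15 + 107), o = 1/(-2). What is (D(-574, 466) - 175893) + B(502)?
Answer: -114538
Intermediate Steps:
o = -½ ≈ -0.50000
B(H) = -122 + 122*H (B(H) = (-1 + H)*122 = -122 + 122*H)
D(z, F) = F/2 (D(z, F) = -F*(-½) = F/2)
(D(-574, 466) - 175893) + B(502) = ((½)*466 - 175893) + (-122 + 122*502) = (233 - 175893) + (-122 + 61244) = -175660 + 61122 = -114538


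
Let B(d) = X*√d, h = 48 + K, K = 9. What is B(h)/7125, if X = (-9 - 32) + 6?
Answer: -7*√57/1425 ≈ -0.037087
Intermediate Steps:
h = 57 (h = 48 + 9 = 57)
X = -35 (X = -41 + 6 = -35)
B(d) = -35*√d
B(h)/7125 = -35*√57/7125 = -35*√57*(1/7125) = -7*√57/1425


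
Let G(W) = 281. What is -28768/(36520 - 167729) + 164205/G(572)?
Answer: 21553257653/36869729 ≈ 584.58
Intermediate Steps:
-28768/(36520 - 167729) + 164205/G(572) = -28768/(36520 - 167729) + 164205/281 = -28768/(-131209) + 164205*(1/281) = -28768*(-1/131209) + 164205/281 = 28768/131209 + 164205/281 = 21553257653/36869729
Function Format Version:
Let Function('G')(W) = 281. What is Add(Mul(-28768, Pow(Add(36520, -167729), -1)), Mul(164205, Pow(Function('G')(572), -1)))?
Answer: Rational(21553257653, 36869729) ≈ 584.58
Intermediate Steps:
Add(Mul(-28768, Pow(Add(36520, -167729), -1)), Mul(164205, Pow(Function('G')(572), -1))) = Add(Mul(-28768, Pow(Add(36520, -167729), -1)), Mul(164205, Pow(281, -1))) = Add(Mul(-28768, Pow(-131209, -1)), Mul(164205, Rational(1, 281))) = Add(Mul(-28768, Rational(-1, 131209)), Rational(164205, 281)) = Add(Rational(28768, 131209), Rational(164205, 281)) = Rational(21553257653, 36869729)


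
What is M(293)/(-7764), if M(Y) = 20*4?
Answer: -20/1941 ≈ -0.010304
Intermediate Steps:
M(Y) = 80
M(293)/(-7764) = 80/(-7764) = 80*(-1/7764) = -20/1941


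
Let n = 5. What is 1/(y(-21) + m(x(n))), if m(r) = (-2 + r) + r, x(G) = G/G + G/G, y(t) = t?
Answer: -1/19 ≈ -0.052632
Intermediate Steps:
x(G) = 2 (x(G) = 1 + 1 = 2)
m(r) = -2 + 2*r
1/(y(-21) + m(x(n))) = 1/(-21 + (-2 + 2*2)) = 1/(-21 + (-2 + 4)) = 1/(-21 + 2) = 1/(-19) = -1/19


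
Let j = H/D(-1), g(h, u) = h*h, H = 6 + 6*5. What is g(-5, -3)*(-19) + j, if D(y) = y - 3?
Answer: -484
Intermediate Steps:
D(y) = -3 + y
H = 36 (H = 6 + 30 = 36)
g(h, u) = h²
j = -9 (j = 36/(-3 - 1) = 36/(-4) = 36*(-¼) = -9)
g(-5, -3)*(-19) + j = (-5)²*(-19) - 9 = 25*(-19) - 9 = -475 - 9 = -484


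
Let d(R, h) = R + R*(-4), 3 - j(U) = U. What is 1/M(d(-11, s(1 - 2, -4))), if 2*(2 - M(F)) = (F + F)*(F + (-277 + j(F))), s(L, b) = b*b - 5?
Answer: 1/9044 ≈ 0.00011057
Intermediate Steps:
s(L, b) = -5 + b**2 (s(L, b) = b**2 - 5 = -5 + b**2)
j(U) = 3 - U
d(R, h) = -3*R (d(R, h) = R - 4*R = -3*R)
M(F) = 2 + 274*F (M(F) = 2 - (F + F)*(F + (-277 + (3 - F)))/2 = 2 - 2*F*(F + (-274 - F))/2 = 2 - 2*F*(-274)/2 = 2 - (-274)*F = 2 + 274*F)
1/M(d(-11, s(1 - 2, -4))) = 1/(2 + 274*(-3*(-11))) = 1/(2 + 274*33) = 1/(2 + 9042) = 1/9044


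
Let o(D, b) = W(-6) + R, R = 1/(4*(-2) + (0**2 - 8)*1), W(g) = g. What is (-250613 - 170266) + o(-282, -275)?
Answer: -6734161/16 ≈ -4.2089e+5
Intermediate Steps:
R = -1/16 (R = 1/(-8 + (0 - 8)*1) = 1/(-8 - 8*1) = 1/(-8 - 8) = 1/(-16) = -1/16 ≈ -0.062500)
o(D, b) = -97/16 (o(D, b) = -6 - 1/16 = -97/16)
(-250613 - 170266) + o(-282, -275) = (-250613 - 170266) - 97/16 = -420879 - 97/16 = -6734161/16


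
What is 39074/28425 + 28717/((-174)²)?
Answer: 666428383/286865100 ≈ 2.3231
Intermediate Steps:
39074/28425 + 28717/((-174)²) = 39074*(1/28425) + 28717/30276 = 39074/28425 + 28717*(1/30276) = 39074/28425 + 28717/30276 = 666428383/286865100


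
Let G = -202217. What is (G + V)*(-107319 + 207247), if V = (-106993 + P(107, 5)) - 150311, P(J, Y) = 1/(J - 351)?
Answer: -2801059908750/61 ≈ -4.5919e+10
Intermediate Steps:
P(J, Y) = 1/(-351 + J)
V = -62782177/244 (V = (-106993 + 1/(-351 + 107)) - 150311 = (-106993 + 1/(-244)) - 150311 = (-106993 - 1/244) - 150311 = -26106293/244 - 150311 = -62782177/244 ≈ -2.5730e+5)
(G + V)*(-107319 + 207247) = (-202217 - 62782177/244)*(-107319 + 207247) = -112123125/244*99928 = -2801059908750/61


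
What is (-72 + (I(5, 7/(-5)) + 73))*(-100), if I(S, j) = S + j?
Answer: -460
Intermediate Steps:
(-72 + (I(5, 7/(-5)) + 73))*(-100) = (-72 + ((5 + 7/(-5)) + 73))*(-100) = (-72 + ((5 + 7*(-1/5)) + 73))*(-100) = (-72 + ((5 - 7/5) + 73))*(-100) = (-72 + (18/5 + 73))*(-100) = (-72 + 383/5)*(-100) = (23/5)*(-100) = -460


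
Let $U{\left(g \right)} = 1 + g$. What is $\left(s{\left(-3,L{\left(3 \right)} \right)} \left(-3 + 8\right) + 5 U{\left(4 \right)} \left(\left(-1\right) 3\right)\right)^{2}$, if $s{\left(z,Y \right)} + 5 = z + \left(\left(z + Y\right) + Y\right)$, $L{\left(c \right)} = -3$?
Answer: $25600$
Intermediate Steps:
$s{\left(z,Y \right)} = -5 + 2 Y + 2 z$ ($s{\left(z,Y \right)} = -5 + \left(z + \left(\left(z + Y\right) + Y\right)\right) = -5 + \left(z + \left(\left(Y + z\right) + Y\right)\right) = -5 + \left(z + \left(z + 2 Y\right)\right) = -5 + \left(2 Y + 2 z\right) = -5 + 2 Y + 2 z$)
$\left(s{\left(-3,L{\left(3 \right)} \right)} \left(-3 + 8\right) + 5 U{\left(4 \right)} \left(\left(-1\right) 3\right)\right)^{2} = \left(\left(-5 + 2 \left(-3\right) + 2 \left(-3\right)\right) \left(-3 + 8\right) + 5 \left(1 + 4\right) \left(\left(-1\right) 3\right)\right)^{2} = \left(\left(-5 - 6 - 6\right) 5 + 5 \cdot 5 \left(-3\right)\right)^{2} = \left(\left(-17\right) 5 + 25 \left(-3\right)\right)^{2} = \left(-85 - 75\right)^{2} = \left(-160\right)^{2} = 25600$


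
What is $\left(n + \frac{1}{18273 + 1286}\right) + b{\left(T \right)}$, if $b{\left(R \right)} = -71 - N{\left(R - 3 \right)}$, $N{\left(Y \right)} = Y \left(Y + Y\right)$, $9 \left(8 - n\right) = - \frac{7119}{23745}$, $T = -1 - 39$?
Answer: $- \frac{1746699924341}{464428455} \approx -3761.0$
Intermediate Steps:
$T = -40$ ($T = -1 - 39 = -40$)
$n = \frac{190751}{23745}$ ($n = 8 - \frac{\left(-7119\right) \frac{1}{23745}}{9} = 8 - - \frac{791}{23745} = 8 + \frac{791}{23745} = \frac{190751}{23745} \approx 8.0333$)
$N{\left(Y \right)} = 2 Y^{2}$ ($N{\left(Y \right)} = Y 2 Y = 2 Y^{2}$)
$b{\left(R \right)} = -71 - 2 \left(-3 + R\right)^{2}$ ($b{\left(R \right)} = -71 - 2 \left(R - 3\right)^{2} = -71 - 2 \left(-3 + R\right)^{2}$)
$\left(n + \frac{1}{18273 + 1286}\right) + b{\left(T \right)} = \left(\frac{190751}{23745} + \frac{1}{18273 + 1286}\right) - \left(71 + 2 \left(-3 - 40\right)^{2}\right) = \left(\frac{190751}{23745} + \frac{1}{19559}\right) - \left(71 + 2 \left(-43\right)^{2}\right) = \left(\frac{190751}{23745} + \frac{1}{19559}\right) - 3769 = \frac{3730922554}{464428455} - 3769 = - \frac{1746699924341}{464428455}$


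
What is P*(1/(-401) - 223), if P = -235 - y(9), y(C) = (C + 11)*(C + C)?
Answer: 53207280/401 ≈ 1.3269e+5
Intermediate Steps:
y(C) = 2*C*(11 + C) (y(C) = (11 + C)*(2*C) = 2*C*(11 + C))
P = -595 (P = -235 - 2*9*(11 + 9) = -235 - 2*9*20 = -235 - 1*360 = -235 - 360 = -595)
P*(1/(-401) - 223) = -595*(1/(-401) - 223) = -595*(-1/401 - 223) = -595*(-89424/401) = 53207280/401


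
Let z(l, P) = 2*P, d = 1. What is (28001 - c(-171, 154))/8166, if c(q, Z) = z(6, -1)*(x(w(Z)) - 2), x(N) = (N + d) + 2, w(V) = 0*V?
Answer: 28003/8166 ≈ 3.4292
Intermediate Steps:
w(V) = 0
x(N) = 3 + N (x(N) = (N + 1) + 2 = (1 + N) + 2 = 3 + N)
c(q, Z) = -2 (c(q, Z) = (2*(-1))*((3 + 0) - 2) = -2*(3 - 2) = -2*1 = -2)
(28001 - c(-171, 154))/8166 = (28001 - 1*(-2))/8166 = (28001 + 2)*(1/8166) = 28003*(1/8166) = 28003/8166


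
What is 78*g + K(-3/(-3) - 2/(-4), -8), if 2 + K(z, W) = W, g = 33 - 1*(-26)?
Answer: 4592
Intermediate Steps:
g = 59 (g = 33 + 26 = 59)
K(z, W) = -2 + W
78*g + K(-3/(-3) - 2/(-4), -8) = 78*59 + (-2 - 8) = 4602 - 10 = 4592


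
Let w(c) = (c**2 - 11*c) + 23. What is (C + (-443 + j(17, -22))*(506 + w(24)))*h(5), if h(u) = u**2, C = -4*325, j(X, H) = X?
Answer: -8989150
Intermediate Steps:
w(c) = 23 + c**2 - 11*c
C = -1300
(C + (-443 + j(17, -22))*(506 + w(24)))*h(5) = (-1300 + (-443 + 17)*(506 + (23 + 24**2 - 11*24)))*5**2 = (-1300 - 426*(506 + (23 + 576 - 264)))*25 = (-1300 - 426*(506 + 335))*25 = (-1300 - 426*841)*25 = (-1300 - 358266)*25 = -359566*25 = -8989150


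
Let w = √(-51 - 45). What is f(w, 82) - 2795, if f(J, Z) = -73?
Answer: -2868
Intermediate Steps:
w = 4*I*√6 (w = √(-96) = 4*I*√6 ≈ 9.798*I)
f(w, 82) - 2795 = -73 - 2795 = -2868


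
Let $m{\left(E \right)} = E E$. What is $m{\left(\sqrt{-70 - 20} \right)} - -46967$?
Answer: $46877$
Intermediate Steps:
$m{\left(E \right)} = E^{2}$
$m{\left(\sqrt{-70 - 20} \right)} - -46967 = \left(\sqrt{-70 - 20}\right)^{2} - -46967 = \left(\sqrt{-90}\right)^{2} + 46967 = \left(3 i \sqrt{10}\right)^{2} + 46967 = -90 + 46967 = 46877$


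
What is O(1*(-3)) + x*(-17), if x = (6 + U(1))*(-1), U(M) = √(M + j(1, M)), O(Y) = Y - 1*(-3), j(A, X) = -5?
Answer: 102 + 34*I ≈ 102.0 + 34.0*I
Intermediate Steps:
O(Y) = 3 + Y (O(Y) = Y + 3 = 3 + Y)
U(M) = √(-5 + M) (U(M) = √(M - 5) = √(-5 + M))
x = -6 - 2*I (x = (6 + √(-5 + 1))*(-1) = (6 + √(-4))*(-1) = (6 + 2*I)*(-1) = -6 - 2*I ≈ -6.0 - 2.0*I)
O(1*(-3)) + x*(-17) = (3 + 1*(-3)) + (-6 - 2*I)*(-17) = (3 - 3) + (102 + 34*I) = 0 + (102 + 34*I) = 102 + 34*I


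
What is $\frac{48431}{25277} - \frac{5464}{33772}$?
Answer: $\frac{374374551}{213413711} \approx 1.7542$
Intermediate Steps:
$\frac{48431}{25277} - \frac{5464}{33772} = 48431 \cdot \frac{1}{25277} - \frac{1366}{8443} = \frac{48431}{25277} - \frac{1366}{8443} = \frac{374374551}{213413711}$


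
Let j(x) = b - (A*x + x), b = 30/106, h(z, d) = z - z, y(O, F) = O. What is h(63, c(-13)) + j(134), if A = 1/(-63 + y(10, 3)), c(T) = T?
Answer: -6953/53 ≈ -131.19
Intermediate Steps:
A = -1/53 (A = 1/(-63 + 10) = 1/(-53) = -1/53 ≈ -0.018868)
h(z, d) = 0
b = 15/53 (b = 30*(1/106) = 15/53 ≈ 0.28302)
j(x) = 15/53 - 52*x/53 (j(x) = 15/53 - (-x/53 + x) = 15/53 - 52*x/53)
h(63, c(-13)) + j(134) = 0 + (15/53 - 52/53*134) = 0 + (15/53 - 6968/53) = 0 - 6953/53 = -6953/53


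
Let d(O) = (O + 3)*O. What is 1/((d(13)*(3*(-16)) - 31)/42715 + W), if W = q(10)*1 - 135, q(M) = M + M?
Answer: -8543/984448 ≈ -0.0086780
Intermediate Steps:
q(M) = 2*M
d(O) = O*(3 + O) (d(O) = (3 + O)*O = O*(3 + O))
W = -115 (W = (2*10)*1 - 135 = 20*1 - 135 = 20 - 135 = -115)
1/((d(13)*(3*(-16)) - 31)/42715 + W) = 1/(((13*(3 + 13))*(3*(-16)) - 31)/42715 - 115) = 1/(((13*16)*(-48) - 31)*(1/42715) - 115) = 1/((208*(-48) - 31)*(1/42715) - 115) = 1/((-9984 - 31)*(1/42715) - 115) = 1/(-10015*1/42715 - 115) = 1/(-2003/8543 - 115) = 1/(-984448/8543) = -8543/984448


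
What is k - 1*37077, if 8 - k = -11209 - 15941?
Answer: -9919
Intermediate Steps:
k = 27158 (k = 8 - (-11209 - 15941) = 8 - 1*(-27150) = 8 + 27150 = 27158)
k - 1*37077 = 27158 - 1*37077 = 27158 - 37077 = -9919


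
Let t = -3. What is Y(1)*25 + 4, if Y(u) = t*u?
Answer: -71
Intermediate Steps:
Y(u) = -3*u
Y(1)*25 + 4 = -3*1*25 + 4 = -3*25 + 4 = -75 + 4 = -71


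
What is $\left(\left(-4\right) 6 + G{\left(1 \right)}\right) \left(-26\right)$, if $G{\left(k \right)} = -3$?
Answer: $702$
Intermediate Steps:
$\left(\left(-4\right) 6 + G{\left(1 \right)}\right) \left(-26\right) = \left(\left(-4\right) 6 - 3\right) \left(-26\right) = \left(-24 - 3\right) \left(-26\right) = \left(-27\right) \left(-26\right) = 702$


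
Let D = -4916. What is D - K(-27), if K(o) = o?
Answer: -4889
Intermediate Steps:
D - K(-27) = -4916 - 1*(-27) = -4916 + 27 = -4889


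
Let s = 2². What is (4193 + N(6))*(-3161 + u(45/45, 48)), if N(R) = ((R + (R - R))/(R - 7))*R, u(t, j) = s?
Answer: -13123649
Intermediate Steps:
s = 4
u(t, j) = 4
N(R) = R²/(-7 + R) (N(R) = ((R + 0)/(-7 + R))*R = (R/(-7 + R))*R = R²/(-7 + R))
(4193 + N(6))*(-3161 + u(45/45, 48)) = (4193 + 6²/(-7 + 6))*(-3161 + 4) = (4193 + 36/(-1))*(-3157) = (4193 + 36*(-1))*(-3157) = (4193 - 36)*(-3157) = 4157*(-3157) = -13123649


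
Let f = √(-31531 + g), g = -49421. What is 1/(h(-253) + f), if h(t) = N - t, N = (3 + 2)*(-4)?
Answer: 233/135241 - 2*I*√20238/135241 ≈ 0.0017228 - 0.0021038*I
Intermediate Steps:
N = -20 (N = 5*(-4) = -20)
h(t) = -20 - t
f = 2*I*√20238 (f = √(-31531 - 49421) = √(-80952) = 2*I*√20238 ≈ 284.52*I)
1/(h(-253) + f) = 1/((-20 - 1*(-253)) + 2*I*√20238) = 1/((-20 + 253) + 2*I*√20238) = 1/(233 + 2*I*√20238)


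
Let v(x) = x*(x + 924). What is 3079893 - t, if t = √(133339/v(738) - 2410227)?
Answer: 3079893 - I*√100723356421777983/204426 ≈ 3.0799e+6 - 1552.5*I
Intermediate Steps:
v(x) = x*(924 + x)
t = I*√100723356421777983/204426 (t = √(133339/((738*(924 + 738))) - 2410227) = √(133339/((738*1662)) - 2410227) = √(133339/1226556 - 2410227) = √(-2956278254873/1226556) = I*√100723356421777983/204426 ≈ 1552.5*I)
3079893 - t = 3079893 - I*√100723356421777983/204426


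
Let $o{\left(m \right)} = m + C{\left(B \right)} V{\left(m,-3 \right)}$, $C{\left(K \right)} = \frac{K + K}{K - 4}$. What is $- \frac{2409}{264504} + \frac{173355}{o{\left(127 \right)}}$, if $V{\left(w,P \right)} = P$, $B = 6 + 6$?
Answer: $\frac{7642134443}{5201912} \approx 1469.1$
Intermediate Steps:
$B = 12$
$C{\left(K \right)} = \frac{2 K}{-4 + K}$
$o{\left(m \right)} = -9 + m$ ($o{\left(m \right)} = m + 2 \cdot 12 \frac{1}{-4 + 12} \left(-3\right) = m + 2 \cdot 12 \cdot \frac{1}{8} \left(-3\right) = m + 3 \left(-3\right) = m - 9 = -9 + m$)
$- \frac{2409}{264504} + \frac{173355}{o{\left(127 \right)}} = - \frac{2409}{264504} + \frac{173355}{-9 + 127} = \left(-2409\right) \frac{1}{264504} + \frac{173355}{118} = - \frac{803}{88168} + 173355 \cdot \frac{1}{118} = - \frac{803}{88168} + \frac{173355}{118} = \frac{7642134443}{5201912}$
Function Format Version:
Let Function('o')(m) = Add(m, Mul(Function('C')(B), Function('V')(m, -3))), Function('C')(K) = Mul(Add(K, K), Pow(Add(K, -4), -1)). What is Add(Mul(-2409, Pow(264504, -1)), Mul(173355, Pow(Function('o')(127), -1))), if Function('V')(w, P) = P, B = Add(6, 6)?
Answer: Rational(7642134443, 5201912) ≈ 1469.1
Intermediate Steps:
B = 12
Function('C')(K) = Mul(2, K, Pow(Add(-4, K), -1)) (Function('C')(K) = Mul(Mul(2, K), Pow(Add(-4, K), -1)) = Mul(2, K, Pow(Add(-4, K), -1)))
Function('o')(m) = Add(-9, m) (Function('o')(m) = Add(m, Mul(Mul(2, 12, Pow(Add(-4, 12), -1)), -3)) = Add(m, Mul(Mul(2, 12, Pow(8, -1)), -3)) = Add(m, Mul(Mul(2, 12, Rational(1, 8)), -3)) = Add(m, Mul(3, -3)) = Add(m, -9) = Add(-9, m))
Add(Mul(-2409, Pow(264504, -1)), Mul(173355, Pow(Function('o')(127), -1))) = Add(Mul(-2409, Pow(264504, -1)), Mul(173355, Pow(Add(-9, 127), -1))) = Add(Mul(-2409, Rational(1, 264504)), Mul(173355, Pow(118, -1))) = Add(Rational(-803, 88168), Mul(173355, Rational(1, 118))) = Add(Rational(-803, 88168), Rational(173355, 118)) = Rational(7642134443, 5201912)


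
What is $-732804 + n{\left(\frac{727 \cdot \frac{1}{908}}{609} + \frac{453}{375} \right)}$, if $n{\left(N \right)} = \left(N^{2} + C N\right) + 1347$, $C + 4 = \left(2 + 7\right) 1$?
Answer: $- \frac{3494706038032087112891}{4777781762250000} \approx -7.3145 \cdot 10^{5}$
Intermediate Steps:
$C = 5$ ($C = -4 + \left(2 + 7\right) 1 = -4 + 9 \cdot 1 = -4 + 9 = 5$)
$n{\left(N \right)} = 1347 + N^{2} + 5 N$ ($n{\left(N \right)} = \left(N^{2} + 5 N\right) + 1347 = 1347 + N^{2} + 5 N$)
$-732804 + n{\left(\frac{727 \cdot \frac{1}{908}}{609} + \frac{453}{375} \right)} = -732804 + \left(1347 + \left(\frac{727 \cdot \frac{1}{908}}{609} + \frac{453}{375}\right)^{2} + 5 \left(\frac{727 \cdot \frac{1}{908}}{609} + \frac{453}{375}\right)\right) = -732804 + \left(1347 + \left(727 \cdot \frac{1}{908} \cdot \frac{1}{609} + 453 \cdot \frac{1}{375}\right)^{2} + 5 \left(727 \cdot \frac{1}{908} \cdot \frac{1}{609} + 453 \cdot \frac{1}{375}\right)\right) = -732804 + \left(1347 + \left(\frac{727}{908} \cdot \frac{1}{609} + \frac{151}{125}\right)^{2} + 5 \left(\frac{727}{908} \cdot \frac{1}{609} + \frac{151}{125}\right)\right) = -732804 + \left(1347 + \left(\frac{727}{552972} + \frac{151}{125}\right)^{2} + 5 \left(\frac{727}{552972} + \frac{151}{125}\right)\right) = -732804 + \left(1347 + \left(\frac{83589647}{69121500}\right)^{2} + 5 \cdot \frac{83589647}{69121500}\right) = -732804 + \left(1347 + \frac{6987229085584609}{4777781762250000} + \frac{83589647}{13824300}\right) = -732804 + \frac{6471548471761887109}{4777781762250000} = - \frac{3494706038032087112891}{4777781762250000}$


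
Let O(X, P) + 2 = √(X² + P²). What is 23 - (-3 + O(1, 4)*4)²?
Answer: -370 + 88*√17 ≈ -7.1667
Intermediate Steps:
O(X, P) = -2 + √(P² + X²) (O(X, P) = -2 + √(X² + P²) = -2 + √(P² + X²))
23 - (-3 + O(1, 4)*4)² = 23 - (-3 + (-2 + √(4² + 1²))*4)² = 23 - (-3 + (-2 + √(16 + 1))*4)² = 23 - (-3 + (-2 + √17)*4)² = 23 - (-3 + (-8 + 4*√17))² = 23 - (-11 + 4*√17)²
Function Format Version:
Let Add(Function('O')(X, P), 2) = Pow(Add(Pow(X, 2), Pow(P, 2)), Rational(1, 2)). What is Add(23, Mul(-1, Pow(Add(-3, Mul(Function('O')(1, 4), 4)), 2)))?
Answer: Add(-370, Mul(88, Pow(17, Rational(1, 2)))) ≈ -7.1667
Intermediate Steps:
Function('O')(X, P) = Add(-2, Pow(Add(Pow(P, 2), Pow(X, 2)), Rational(1, 2))) (Function('O')(X, P) = Add(-2, Pow(Add(Pow(X, 2), Pow(P, 2)), Rational(1, 2))) = Add(-2, Pow(Add(Pow(P, 2), Pow(X, 2)), Rational(1, 2))))
Add(23, Mul(-1, Pow(Add(-3, Mul(Function('O')(1, 4), 4)), 2))) = Add(23, Mul(-1, Pow(Add(-3, Mul(Add(-2, Pow(Add(Pow(4, 2), Pow(1, 2)), Rational(1, 2))), 4)), 2))) = Add(23, Mul(-1, Pow(Add(-3, Mul(Add(-2, Pow(Add(16, 1), Rational(1, 2))), 4)), 2))) = Add(23, Mul(-1, Pow(Add(-3, Mul(Add(-2, Pow(17, Rational(1, 2))), 4)), 2))) = Add(23, Mul(-1, Pow(Add(-3, Add(-8, Mul(4, Pow(17, Rational(1, 2))))), 2))) = Add(23, Mul(-1, Pow(Add(-11, Mul(4, Pow(17, Rational(1, 2)))), 2)))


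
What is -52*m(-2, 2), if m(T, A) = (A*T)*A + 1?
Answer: 364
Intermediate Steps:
m(T, A) = 1 + T*A² (m(T, A) = T*A² + 1 = 1 + T*A²)
-52*m(-2, 2) = -52*(1 - 2*2²) = -52*(1 - 2*4) = -52*(1 - 8) = -52*(-7) = 364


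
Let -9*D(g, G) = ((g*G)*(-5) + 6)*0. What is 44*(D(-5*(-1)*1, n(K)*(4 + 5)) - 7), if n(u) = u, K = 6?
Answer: -308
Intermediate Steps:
D(g, G) = 0 (D(g, G) = -((g*G)*(-5) + 6)*0/9 = -((G*g)*(-5) + 6)*0/9 = -(-5*G*g + 6)*0/9 = -(6 - 5*G*g)*0/9 = -⅑*0 = 0)
44*(D(-5*(-1)*1, n(K)*(4 + 5)) - 7) = 44*(0 - 7) = 44*(-7) = -308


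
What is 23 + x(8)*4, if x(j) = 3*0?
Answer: 23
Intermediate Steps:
x(j) = 0
23 + x(8)*4 = 23 + 0*4 = 23 + 0 = 23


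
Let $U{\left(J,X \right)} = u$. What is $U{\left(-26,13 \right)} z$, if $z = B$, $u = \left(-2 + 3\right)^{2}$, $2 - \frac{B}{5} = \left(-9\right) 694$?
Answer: $31240$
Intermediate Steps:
$B = 31240$ ($B = 10 - 5 \left(\left(-9\right) 694\right) = 10 - -31230 = 10 + 31230 = 31240$)
$u = 1$ ($u = 1^{2} = 1$)
$z = 31240$
$U{\left(J,X \right)} = 1$
$U{\left(-26,13 \right)} z = 1 \cdot 31240 = 31240$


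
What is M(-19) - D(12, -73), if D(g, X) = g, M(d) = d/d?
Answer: -11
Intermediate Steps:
M(d) = 1
M(-19) - D(12, -73) = 1 - 1*12 = 1 - 12 = -11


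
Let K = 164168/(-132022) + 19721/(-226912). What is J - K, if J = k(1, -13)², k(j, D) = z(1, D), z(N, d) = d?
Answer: 2551325924947/14978688032 ≈ 170.33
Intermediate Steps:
k(j, D) = D
J = 169 (J = (-13)² = 169)
K = -19927647539/14978688032 (K = 164168*(-1/132022) + 19721*(-1/226912) = -82084/66011 - 19721/226912 = -19927647539/14978688032 ≈ -1.3304)
J - K = 169 - 1*(-19927647539/14978688032) = 169 + 19927647539/14978688032 = 2551325924947/14978688032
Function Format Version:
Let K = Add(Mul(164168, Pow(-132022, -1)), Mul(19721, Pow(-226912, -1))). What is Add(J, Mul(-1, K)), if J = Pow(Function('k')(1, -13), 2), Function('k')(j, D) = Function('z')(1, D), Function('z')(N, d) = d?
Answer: Rational(2551325924947, 14978688032) ≈ 170.33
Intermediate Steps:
Function('k')(j, D) = D
J = 169 (J = Pow(-13, 2) = 169)
K = Rational(-19927647539, 14978688032) (K = Add(Mul(164168, Rational(-1, 132022)), Mul(19721, Rational(-1, 226912))) = Add(Rational(-82084, 66011), Rational(-19721, 226912)) = Rational(-19927647539, 14978688032) ≈ -1.3304)
Add(J, Mul(-1, K)) = Add(169, Mul(-1, Rational(-19927647539, 14978688032))) = Add(169, Rational(19927647539, 14978688032)) = Rational(2551325924947, 14978688032)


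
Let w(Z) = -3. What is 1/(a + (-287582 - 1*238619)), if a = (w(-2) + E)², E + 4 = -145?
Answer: -1/503097 ≈ -1.9877e-6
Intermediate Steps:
E = -149 (E = -4 - 145 = -149)
a = 23104 (a = (-3 - 149)² = (-152)² = 23104)
1/(a + (-287582 - 1*238619)) = 1/(23104 + (-287582 - 1*238619)) = 1/(23104 + (-287582 - 238619)) = 1/(23104 - 526201) = 1/(-503097) = -1/503097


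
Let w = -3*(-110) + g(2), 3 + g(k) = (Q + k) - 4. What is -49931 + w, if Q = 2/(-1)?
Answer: -49608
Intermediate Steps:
Q = -2 (Q = 2*(-1) = -2)
g(k) = -9 + k (g(k) = -3 + ((-2 + k) - 4) = -3 + (-6 + k) = -9 + k)
w = 323 (w = -3*(-110) + (-9 + 2) = 330 - 7 = 323)
-49931 + w = -49931 + 323 = -49608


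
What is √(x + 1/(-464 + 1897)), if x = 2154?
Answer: √4423216739/1433 ≈ 46.411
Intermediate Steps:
√(x + 1/(-464 + 1897)) = √(2154 + 1/(-464 + 1897)) = √(2154 + 1/1433) = √(3086683/1433) = √4423216739/1433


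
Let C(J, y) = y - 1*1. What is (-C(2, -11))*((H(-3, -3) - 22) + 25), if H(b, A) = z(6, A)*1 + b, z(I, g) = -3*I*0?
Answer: 0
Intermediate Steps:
z(I, g) = 0
C(J, y) = -1 + y (C(J, y) = y - 1 = -1 + y)
H(b, A) = b (H(b, A) = 0*1 + b = 0 + b = b)
(-C(2, -11))*((H(-3, -3) - 22) + 25) = (-(-1 - 11))*((-3 - 22) + 25) = (-1*(-12))*(-25 + 25) = 12*0 = 0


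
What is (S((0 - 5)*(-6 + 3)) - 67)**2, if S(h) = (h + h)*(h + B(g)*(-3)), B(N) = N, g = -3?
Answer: 426409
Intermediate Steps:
S(h) = 2*h*(9 + h) (S(h) = (h + h)*(h - 3*(-3)) = (2*h)*(h + 9) = (2*h)*(9 + h) = 2*h*(9 + h))
(S((0 - 5)*(-6 + 3)) - 67)**2 = (2*((0 - 5)*(-6 + 3))*(9 + (0 - 5)*(-6 + 3)) - 67)**2 = (2*(-5*(-3))*(9 - 5*(-3)) - 67)**2 = (2*15*(9 + 15) - 67)**2 = (2*15*24 - 67)**2 = (720 - 67)**2 = 653**2 = 426409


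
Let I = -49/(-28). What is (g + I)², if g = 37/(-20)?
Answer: 1/100 ≈ 0.010000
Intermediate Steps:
I = 7/4 (I = -49*(-1/28) = 7/4 ≈ 1.7500)
g = -37/20 (g = 37*(-1/20) = -37/20 ≈ -1.8500)
(g + I)² = (-37/20 + 7/4)² = (-⅒)² = 1/100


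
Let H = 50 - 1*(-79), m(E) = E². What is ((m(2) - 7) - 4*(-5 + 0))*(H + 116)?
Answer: 4165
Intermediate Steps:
H = 129 (H = 50 + 79 = 129)
((m(2) - 7) - 4*(-5 + 0))*(H + 116) = ((2² - 7) - 4*(-5 + 0))*(129 + 116) = ((4 - 7) - 4*(-5))*245 = (-3 + 20)*245 = 17*245 = 4165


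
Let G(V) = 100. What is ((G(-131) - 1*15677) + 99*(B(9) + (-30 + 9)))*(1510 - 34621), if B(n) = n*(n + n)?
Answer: 53573598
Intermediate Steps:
B(n) = 2*n² (B(n) = n*(2*n) = 2*n²)
((G(-131) - 1*15677) + 99*(B(9) + (-30 + 9)))*(1510 - 34621) = ((100 - 1*15677) + 99*(2*9² + (-30 + 9)))*(1510 - 34621) = ((100 - 15677) + 99*(2*81 - 21))*(-33111) = (-15577 + 99*(162 - 21))*(-33111) = (-15577 + 99*141)*(-33111) = (-15577 + 13959)*(-33111) = -1618*(-33111) = 53573598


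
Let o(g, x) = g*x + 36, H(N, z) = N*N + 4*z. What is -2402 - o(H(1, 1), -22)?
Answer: -2328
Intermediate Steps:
H(N, z) = N² + 4*z
o(g, x) = 36 + g*x
-2402 - o(H(1, 1), -22) = -2402 - (36 + (1² + 4*1)*(-22)) = -2402 - (36 + (1 + 4)*(-22)) = -2402 - (36 + 5*(-22)) = -2402 - (36 - 110) = -2402 - 1*(-74) = -2402 + 74 = -2328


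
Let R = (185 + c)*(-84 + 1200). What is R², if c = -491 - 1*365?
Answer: 560755354896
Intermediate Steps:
c = -856 (c = -491 - 365 = -856)
R = -748836 (R = (185 - 856)*(-84 + 1200) = -671*1116 = -748836)
R² = (-748836)² = 560755354896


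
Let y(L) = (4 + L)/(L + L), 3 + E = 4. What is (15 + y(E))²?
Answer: 1225/4 ≈ 306.25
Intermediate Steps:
E = 1 (E = -3 + 4 = 1)
y(L) = (4 + L)/(2*L) (y(L) = (4 + L)/((2*L)) = (4 + L)*(1/(2*L)) = (4 + L)/(2*L))
(15 + y(E))² = (15 + (½)*(4 + 1)/1)² = (15 + (½)*1*5)² = (15 + 5/2)² = (35/2)² = 1225/4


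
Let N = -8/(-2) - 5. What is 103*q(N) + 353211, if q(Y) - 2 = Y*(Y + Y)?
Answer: 353623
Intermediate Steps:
N = -1 (N = -8*(-1)/2 - 5 = -4*(-1) - 5 = 4 - 5 = -1)
q(Y) = 2 + 2*Y² (q(Y) = 2 + Y*(Y + Y) = 2 + Y*(2*Y) = 2 + 2*Y²)
103*q(N) + 353211 = 103*(2 + 2*(-1)²) + 353211 = 103*(2 + 2*1) + 353211 = 103*(2 + 2) + 353211 = 103*4 + 353211 = 412 + 353211 = 353623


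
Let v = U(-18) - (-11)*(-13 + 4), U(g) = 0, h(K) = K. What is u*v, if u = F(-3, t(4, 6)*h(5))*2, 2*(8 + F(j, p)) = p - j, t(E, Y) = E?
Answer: -693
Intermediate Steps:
F(j, p) = -8 + p/2 - j/2 (F(j, p) = -8 + (p - j)/2 = -8 + (p/2 - j/2) = -8 + p/2 - j/2)
u = 7 (u = (-8 + (4*5)/2 - ½*(-3))*2 = (-8 + (½)*20 + 3/2)*2 = (-8 + 10 + 3/2)*2 = (7/2)*2 = 7)
v = -99 (v = 0 - (-11)*(-13 + 4) = 0 - (-11)*(-9) = 0 - 1*99 = 0 - 99 = -99)
u*v = 7*(-99) = -693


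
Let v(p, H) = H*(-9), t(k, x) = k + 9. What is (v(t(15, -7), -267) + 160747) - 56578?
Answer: 106572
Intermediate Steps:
t(k, x) = 9 + k
v(p, H) = -9*H
(v(t(15, -7), -267) + 160747) - 56578 = (-9*(-267) + 160747) - 56578 = (2403 + 160747) - 56578 = 163150 - 56578 = 106572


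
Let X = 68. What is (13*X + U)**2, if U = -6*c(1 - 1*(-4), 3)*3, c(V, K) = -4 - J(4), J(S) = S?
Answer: 1056784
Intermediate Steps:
c(V, K) = -8 (c(V, K) = -4 - 1*4 = -4 - 4 = -8)
U = 144 (U = -6*(-8)*3 = 48*3 = 144)
(13*X + U)**2 = (13*68 + 144)**2 = (884 + 144)**2 = 1028**2 = 1056784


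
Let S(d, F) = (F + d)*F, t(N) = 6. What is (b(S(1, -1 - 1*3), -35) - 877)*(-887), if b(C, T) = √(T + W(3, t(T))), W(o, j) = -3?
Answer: 777899 - 887*I*√38 ≈ 7.779e+5 - 5467.8*I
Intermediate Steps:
S(d, F) = F*(F + d)
b(C, T) = √(-3 + T) (b(C, T) = √(T - 3) = √(-3 + T))
(b(S(1, -1 - 1*3), -35) - 877)*(-887) = (√(-3 - 35) - 877)*(-887) = (√(-38) - 877)*(-887) = (I*√38 - 877)*(-887) = (-877 + I*√38)*(-887) = 777899 - 887*I*√38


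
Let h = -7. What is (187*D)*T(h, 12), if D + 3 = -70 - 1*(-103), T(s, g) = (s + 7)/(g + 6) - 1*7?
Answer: -39270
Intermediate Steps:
T(s, g) = -7 + (7 + s)/(6 + g) (T(s, g) = (7 + s)/(6 + g) - 7 = -7 + (7 + s)/(6 + g))
D = 30 (D = -3 + (-70 - 1*(-103)) = -3 + (-70 + 103) = -3 + 33 = 30)
(187*D)*T(h, 12) = (187*30)*((-35 - 7 - 7*12)/(6 + 12)) = 5610*((-35 - 7 - 84)/18) = 5610*((1/18)*(-126)) = 5610*(-7) = -39270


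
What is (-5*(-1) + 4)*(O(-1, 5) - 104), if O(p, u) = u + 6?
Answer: -837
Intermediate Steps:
O(p, u) = 6 + u
(-5*(-1) + 4)*(O(-1, 5) - 104) = (-5*(-1) + 4)*((6 + 5) - 104) = (5 + 4)*(11 - 104) = 9*(-93) = -837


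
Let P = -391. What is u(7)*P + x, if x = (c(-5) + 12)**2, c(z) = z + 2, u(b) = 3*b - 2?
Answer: -7348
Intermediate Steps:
u(b) = -2 + 3*b
c(z) = 2 + z
x = 81 (x = ((2 - 5) + 12)**2 = (-3 + 12)**2 = 9**2 = 81)
u(7)*P + x = (-2 + 3*7)*(-391) + 81 = (-2 + 21)*(-391) + 81 = 19*(-391) + 81 = -7429 + 81 = -7348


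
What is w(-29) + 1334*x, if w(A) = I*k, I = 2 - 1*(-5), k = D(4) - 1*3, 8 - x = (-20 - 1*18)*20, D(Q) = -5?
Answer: 1024456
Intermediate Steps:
x = 768 (x = 8 - (-20 - 1*18)*20 = 8 - (-20 - 18)*20 = 8 - (-38)*20 = 8 - 1*(-760) = 8 + 760 = 768)
k = -8 (k = -5 - 1*3 = -5 - 3 = -8)
I = 7 (I = 2 + 5 = 7)
w(A) = -56 (w(A) = 7*(-8) = -56)
w(-29) + 1334*x = -56 + 1334*768 = -56 + 1024512 = 1024456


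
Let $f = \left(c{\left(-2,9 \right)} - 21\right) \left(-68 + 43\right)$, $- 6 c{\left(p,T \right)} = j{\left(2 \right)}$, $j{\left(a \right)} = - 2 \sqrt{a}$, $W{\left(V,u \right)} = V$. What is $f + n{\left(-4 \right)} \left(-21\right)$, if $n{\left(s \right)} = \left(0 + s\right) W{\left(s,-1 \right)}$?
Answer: $189 - \frac{25 \sqrt{2}}{3} \approx 177.21$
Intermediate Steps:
$c{\left(p,T \right)} = \frac{\sqrt{2}}{3}$ ($c{\left(p,T \right)} = - \frac{\left(-2\right) \sqrt{2}}{6} = \frac{\sqrt{2}}{3}$)
$n{\left(s \right)} = s^{2}$ ($n{\left(s \right)} = \left(0 + s\right) s = s s = s^{2}$)
$f = 525 - \frac{25 \sqrt{2}}{3}$ ($f = \left(\frac{\sqrt{2}}{3} - 21\right) \left(-68 + 43\right) = \left(-21 + \frac{\sqrt{2}}{3}\right) \left(-25\right) = 525 - \frac{25 \sqrt{2}}{3} \approx 513.21$)
$f + n{\left(-4 \right)} \left(-21\right) = \left(525 - \frac{25 \sqrt{2}}{3}\right) + \left(-4\right)^{2} \left(-21\right) = \left(525 - \frac{25 \sqrt{2}}{3}\right) + 16 \left(-21\right) = \left(525 - \frac{25 \sqrt{2}}{3}\right) - 336 = 189 - \frac{25 \sqrt{2}}{3}$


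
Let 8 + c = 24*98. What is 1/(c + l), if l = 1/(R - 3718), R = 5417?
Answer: 1699/3982457 ≈ 0.00042662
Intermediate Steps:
l = 1/1699 (l = 1/(5417 - 3718) = 1/1699 ≈ 0.00058858)
c = 2344 (c = -8 + 24*98 = -8 + 2352 = 2344)
1/(c + l) = 1/(2344 + 1/1699) = 1/(3982457/1699) = 1699/3982457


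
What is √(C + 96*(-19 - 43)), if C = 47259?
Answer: 7*√843 ≈ 203.24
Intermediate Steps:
√(C + 96*(-19 - 43)) = √(47259 + 96*(-19 - 43)) = √(47259 + 96*(-62)) = √(47259 - 5952) = √41307 = 7*√843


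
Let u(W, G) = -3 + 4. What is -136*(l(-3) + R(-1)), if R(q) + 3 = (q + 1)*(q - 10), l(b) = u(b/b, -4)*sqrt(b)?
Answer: 408 - 136*I*sqrt(3) ≈ 408.0 - 235.56*I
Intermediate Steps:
u(W, G) = 1
l(b) = sqrt(b) (l(b) = 1*sqrt(b) = sqrt(b))
R(q) = -3 + (1 + q)*(-10 + q) (R(q) = -3 + (q + 1)*(q - 10) = -3 + (1 + q)*(-10 + q))
-136*(l(-3) + R(-1)) = -136*(sqrt(-3) + (-13 + (-1)**2 - 9*(-1))) = -136*(I*sqrt(3) + (-13 + 1 + 9)) = -136*(I*sqrt(3) - 3) = -136*(-3 + I*sqrt(3)) = 408 - 136*I*sqrt(3)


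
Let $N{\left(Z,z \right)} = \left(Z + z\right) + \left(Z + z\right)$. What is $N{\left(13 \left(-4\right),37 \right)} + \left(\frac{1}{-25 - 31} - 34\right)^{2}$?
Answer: $\frac{3534945}{3136} \approx 1127.2$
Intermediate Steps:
$N{\left(Z,z \right)} = 2 Z + 2 z$
$N{\left(13 \left(-4\right),37 \right)} + \left(\frac{1}{-25 - 31} - 34\right)^{2} = \left(2 \cdot 13 \left(-4\right) + 2 \cdot 37\right) + \left(\frac{1}{-25 - 31} - 34\right)^{2} = \left(2 \left(-52\right) + 74\right) + \left(\frac{1}{-56} - 34\right)^{2} = \left(-104 + 74\right) + \left(- \frac{1}{56} - 34\right)^{2} = -30 + \left(- \frac{1905}{56}\right)^{2} = -30 + \frac{3629025}{3136} = \frac{3534945}{3136}$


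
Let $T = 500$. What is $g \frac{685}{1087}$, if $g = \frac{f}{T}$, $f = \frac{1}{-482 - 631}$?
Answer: $- \frac{137}{120983100} \approx -1.1324 \cdot 10^{-6}$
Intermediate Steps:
$f = - \frac{1}{1113}$ ($f = \frac{1}{-1113} = - \frac{1}{1113} \approx -0.00089847$)
$g = - \frac{1}{556500}$ ($g = - \frac{1}{1113 \cdot 500} = \left(- \frac{1}{1113}\right) \frac{1}{500} = - \frac{1}{556500} \approx -1.7969 \cdot 10^{-6}$)
$g \frac{685}{1087} = - \frac{685 \cdot \frac{1}{1087}}{556500} = \left(- \frac{1}{556500}\right) \frac{685}{1087} = - \frac{137}{120983100}$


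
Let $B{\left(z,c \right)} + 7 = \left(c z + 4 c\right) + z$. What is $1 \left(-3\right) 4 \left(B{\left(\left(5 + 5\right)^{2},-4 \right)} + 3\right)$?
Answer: $3840$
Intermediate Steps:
$B{\left(z,c \right)} = -7 + z + 4 c + c z$ ($B{\left(z,c \right)} = -7 + \left(\left(c z + 4 c\right) + z\right) = -7 + \left(\left(4 c + c z\right) + z\right) = -7 + \left(z + 4 c + c z\right) = -7 + z + 4 c + c z$)
$1 \left(-3\right) 4 \left(B{\left(\left(5 + 5\right)^{2},-4 \right)} + 3\right) = 1 \left(-3\right) 4 \left(\left(-7 + \left(5 + 5\right)^{2} + 4 \left(-4\right) - 4 \left(5 + 5\right)^{2}\right) + 3\right) = - 3 \cdot 4 \left(\left(-7 + 10^{2} - 16 - 4 \cdot 10^{2}\right) + 3\right) = - 3 \cdot 4 \left(\left(-7 + 100 - 16 - 400\right) + 3\right) = - 3 \cdot 4 \left(-323 + 3\right) = - 3 \cdot 4 \left(-320\right) = \left(-3\right) \left(-1280\right) = 3840$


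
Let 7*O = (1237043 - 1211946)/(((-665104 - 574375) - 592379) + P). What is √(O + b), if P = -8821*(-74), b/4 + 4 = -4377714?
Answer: I*√74556943614464168354/2063432 ≈ 4184.6*I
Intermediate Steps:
b = -17510872 (b = -16 + 4*(-4377714) = -16 - 17510856 = -17510872)
P = 652754
O = -25097/8253728 (O = ((1237043 - 1211946)/(((-665104 - 574375) - 592379) + 652754))/7 = (25097/((-1239479 - 592379) + 652754))/7 = (25097/(-1831858 + 652754))/7 = (25097/(-1179104))/7 = (25097*(-1/1179104))/7 = (⅐)*(-25097/1179104) = -25097/8253728 ≈ -0.0030407)
√(O + b) = √(-25097/8253728 - 17510872) = √(-144529974555913/8253728) = I*√74556943614464168354/2063432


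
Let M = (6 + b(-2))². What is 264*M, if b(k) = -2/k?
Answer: 12936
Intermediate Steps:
M = 49 (M = (6 - 2/(-2))² = (6 - 2*(-½))² = (6 + 1)² = 7² = 49)
264*M = 264*49 = 12936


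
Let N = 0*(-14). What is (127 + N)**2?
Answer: 16129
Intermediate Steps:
N = 0
(127 + N)**2 = (127 + 0)**2 = 127**2 = 16129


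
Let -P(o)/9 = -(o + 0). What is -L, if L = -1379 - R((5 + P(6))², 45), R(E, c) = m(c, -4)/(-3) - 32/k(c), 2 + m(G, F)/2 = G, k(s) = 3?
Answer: 4019/3 ≈ 1339.7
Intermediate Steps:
P(o) = 9*o (P(o) = -(-9)*(o + 0) = -(-9)*o = 9*o)
m(G, F) = -4 + 2*G
R(E, c) = -28/3 - 2*c/3 (R(E, c) = (-4 + 2*c)/(-3) - 32/3 = (-4 + 2*c)*(-⅓) - 32*⅓ = (4/3 - 2*c/3) - 32/3 = -28/3 - 2*c/3)
L = -4019/3 (L = -1379 - (-28/3 - ⅔*45) = -1379 - (-28/3 - 30) = -1379 - 1*(-118/3) = -1379 + 118/3 = -4019/3 ≈ -1339.7)
-L = -1*(-4019/3) = 4019/3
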